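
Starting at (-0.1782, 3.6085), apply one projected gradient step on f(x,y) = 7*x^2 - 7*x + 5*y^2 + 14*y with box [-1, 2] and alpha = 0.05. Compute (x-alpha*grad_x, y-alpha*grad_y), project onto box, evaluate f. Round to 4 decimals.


Step 1: Compute gradient at (-0.1782, 3.6085).
grad_x = 2*7*-0.1782 - 7 = -9.4948
grad_y = 2*5*3.6085 + 14 = 50.085
Step 2: Gradient step.
x_raw = -0.1782 - 0.05*-9.4948 = 0.2965
y_raw = 3.6085 - 0.05*50.085 = 1.1043
Step 3: Project onto [-1, 2].
x_proj = clip(0.2965) = 0.2965
y_proj = clip(1.1043) = 1.1043
Step 4: Evaluate f.
f(0.2965, 1.1043) = 20.0961


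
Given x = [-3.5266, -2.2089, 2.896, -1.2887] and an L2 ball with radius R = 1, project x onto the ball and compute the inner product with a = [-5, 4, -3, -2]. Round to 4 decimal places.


Step 1: Compute ||x|| (intermediates to 6 decimals).
||x|| = sqrt((-3.5266)^2 + (-2.2089)^2 + 2.896^2 + (-1.2887)^2) = 5.231033
Step 2: Project.
Since ||x|| > R, scale = R/||x|| = 1/5.231033 = 0.191167, proj(x) = scale * x
proj(x) = [-0.67417, -0.422269, 0.55362, -0.246357]
Step 3: Dot product.
a^T * proj(x) = -5*(-0.67417) + 4*(-0.422269) - 3*0.55362 - 2*(-0.246357) = 0.5136


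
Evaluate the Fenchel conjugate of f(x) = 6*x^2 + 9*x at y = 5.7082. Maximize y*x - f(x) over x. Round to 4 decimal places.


f*(y) = sup_x {y*x - a*x^2 - b*x} = sup_x {(y-b)*x - a*x^2}
FOC: (y - b) - 2a*x = 0 => x* = (y - b)/(2a)
x* = (5.7082 - 9)/(2*6) = -0.2743
f*(5.7082) = (y-b)^2/(4a) = (5.7082 - 9)^2/(4*6)
= 10.8359/24 = 0.4515


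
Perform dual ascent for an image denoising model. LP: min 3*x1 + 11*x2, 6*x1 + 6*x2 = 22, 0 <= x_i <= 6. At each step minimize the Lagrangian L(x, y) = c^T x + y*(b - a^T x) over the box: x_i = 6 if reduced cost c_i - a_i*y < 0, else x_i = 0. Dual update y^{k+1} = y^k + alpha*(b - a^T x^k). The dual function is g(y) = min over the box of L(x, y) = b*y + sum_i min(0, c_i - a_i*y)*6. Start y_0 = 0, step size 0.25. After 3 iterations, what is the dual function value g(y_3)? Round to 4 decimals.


Dual ascent for LP: min 3*x1 + 11*x2, 6*x1 + 6*x2 = 22, 0 <= x_i <= 6
Step 1: y^k = 0.0, reduced costs: (3.0, 11.0)
  x^k = (0.0, 0.0), subgradient = b - a^T x = 22.0
  y^{k+1} = 0.0 + 0.25*22.0 = 5.5
Step 2: y^k = 5.5, reduced costs: (-30.0, -22.0)
  x^k = (6.0, 6.0), subgradient = b - a^T x = -50.0
  y^{k+1} = 5.5 + 0.25*-50.0 = -7.0
Step 3: y^k = -7.0, reduced costs: (45.0, 53.0)
  x^k = (0.0, 0.0), subgradient = b - a^T x = 22.0
  y^{k+1} = -7.0 + 0.25*22.0 = -1.5
Dual objective at y_3 = -1.5: reduced costs (12.0, 20.0), box minimizer x = (0.0, 0.0)
g(y_3) = b*y + (c1 - a1*y)*x1 + (c2 - a2*y)*x2 = 22*(-1.5) + 12.0*0.0 + 20.0*0.0 = -33.0 + 0.0 + 0.0 = -33.0


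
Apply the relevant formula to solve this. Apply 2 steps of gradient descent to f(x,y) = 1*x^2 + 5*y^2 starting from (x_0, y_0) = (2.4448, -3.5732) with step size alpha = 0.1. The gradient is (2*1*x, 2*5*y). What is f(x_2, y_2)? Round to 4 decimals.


Gradient descent on f(x,y) = 1*x^2 + 5*y^2.
Starting point: (2.4448, -3.5732), alpha = 0.1
Step 1: grad_x = 2*1*2.4448 = 4.8896, grad_y = 2*5*-3.5732 = -35.732
  x_1 = 2.4448 - 0.1*4.8896 = 1.9558
  y_1 = -3.5732 - 0.1*-35.732 = 0.0
Step 2: grad_x = 2*1*1.9558 = 3.9117, grad_y = 2*5*0.0 = 0.0
  x_2 = 1.9558 - 0.1*3.9117 = 1.5647
  y_2 = 0.0 - 0.1*0.0 = 0.0
f(1.5647, 0.0) = 1*1.5647^2 + 5*0.0^2 = 2.4482


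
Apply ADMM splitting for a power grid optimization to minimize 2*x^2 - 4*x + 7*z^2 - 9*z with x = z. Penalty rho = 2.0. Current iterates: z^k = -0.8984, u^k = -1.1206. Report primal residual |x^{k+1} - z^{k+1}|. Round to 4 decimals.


ADMM iteration with rho = 2.0, z^k = -0.8984, u^k = -1.1206
Step 1: x-update.
Minimize 2*x^2 - 4*x + (2.0/2)*(x + 0.8984 - 1.1206)^2
FOC: (2*2 + 2.0)*x = 4 + 2.0*(-0.8984 + 1.1206)
x^{k+1} = 0.7407
Step 2: z-update.
Minimize 7*z^2 - 9*z + (2.0/2)*(0.7407 - z - 1.1206)^2
FOC: (2*7 + 2.0)*z = 9 + 2.0*(0.7407 - 1.1206)
z^{k+1} = 0.515
Step 3: u-update.
u^{k+1} = -1.1206 + 0.7407 - 0.515 = -0.8949
Step 4: Primal residual = |0.7407 - 0.515| = 0.2257


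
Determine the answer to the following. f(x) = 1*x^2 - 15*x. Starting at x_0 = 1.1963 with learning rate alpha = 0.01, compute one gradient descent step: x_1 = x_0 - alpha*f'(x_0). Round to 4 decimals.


We compute the gradient at x_0 and apply the update.
f'(x) = 2*x - 15
f'(1.1963) = 2*1.1963 - 15 = -12.6074
x_1 = 1.1963 - 0.01*-12.6074 = 1.3224


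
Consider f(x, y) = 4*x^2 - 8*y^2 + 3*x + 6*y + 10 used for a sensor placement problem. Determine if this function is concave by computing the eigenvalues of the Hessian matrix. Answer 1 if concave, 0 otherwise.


The Hessian of f(x,y) = 4*x^2 - 8*y^2 + 3*x + 6*y + 10 is:
H = [[8, 0], [0, -16]]
Trace = 8 - 16 = -8
Determinant = 8*-16 - (0)^2 = -128
Discriminant = (-8)^2 - 4*-128 = 576.0
Eigenvalues: lambda_1 = -16.0, lambda_2 = 8.0
The function is not concave.

0


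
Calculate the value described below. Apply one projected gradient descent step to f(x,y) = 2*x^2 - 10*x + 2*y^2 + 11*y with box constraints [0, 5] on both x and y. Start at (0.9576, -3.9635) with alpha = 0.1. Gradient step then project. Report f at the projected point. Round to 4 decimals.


Step 1: Compute gradient at (0.9576, -3.9635).
grad_x = 2*2*0.9576 - 10 = -6.1696
grad_y = 2*2*-3.9635 + 11 = -4.854
Step 2: Gradient step.
x_raw = 0.9576 - 0.1*-6.1696 = 1.5746
y_raw = -3.9635 - 0.1*-4.854 = -3.4781
Step 3: Project onto [0, 5].
x_proj = clip(1.5746) = 1.5746
y_proj = clip(-3.4781) = 0.0
Step 4: Evaluate f.
f(1.5746, 0.0) = -10.7871


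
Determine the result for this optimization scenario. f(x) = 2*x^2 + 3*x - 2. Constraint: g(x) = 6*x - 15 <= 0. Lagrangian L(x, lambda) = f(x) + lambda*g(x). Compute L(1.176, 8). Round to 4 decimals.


Step 1: Evaluate f(x).
f(1.176) = 2*1.176^2 + 3*1.176 - 2 = 4.294
Step 2: Evaluate g(x).
g(1.176) = 6*1.176 - 15 = -7.944
Step 3: Compute Lagrangian.
L = 4.294 + 8*-7.944 = -59.258


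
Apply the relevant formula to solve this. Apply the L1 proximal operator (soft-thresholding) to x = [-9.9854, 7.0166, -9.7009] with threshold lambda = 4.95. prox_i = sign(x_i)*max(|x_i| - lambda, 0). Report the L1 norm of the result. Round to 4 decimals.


Soft-thresholding with lambda = 4.95:
prox(-9.9854) = sign(-9.9854)*max(|-9.9854| - 4.95, 0) = -5.0354
prox(7.0166) = sign(7.0166)*max(|7.0166| - 4.95, 0) = 2.0666
prox(-9.7009) = sign(-9.7009)*max(|-9.7009| - 4.95, 0) = -4.7509
prox(x) = [-5.0354, 2.0666, -4.7509]
||prox(x)||_1 = 5.0354 + 2.0666 + 4.7509 = 11.8529


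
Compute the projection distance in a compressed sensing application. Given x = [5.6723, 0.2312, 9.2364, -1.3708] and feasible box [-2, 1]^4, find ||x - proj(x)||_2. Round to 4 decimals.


Project each component onto [-2, 1].
clip(5.6723) = 1.0, clip(0.2312) = 0.2312, clip(9.2364) = 1.0, clip(-1.3708) = -1.3708
Projection = [1.0, 0.2312, 1.0, -1.3708]
Squared diffs: [21.8304, 0.0, 67.8383, 0.0]
Distance = sqrt(89.6687) = 9.4694


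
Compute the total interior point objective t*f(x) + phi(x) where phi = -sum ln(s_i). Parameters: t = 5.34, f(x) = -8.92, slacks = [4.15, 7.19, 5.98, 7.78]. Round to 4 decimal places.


Step 1: Compute log-barrier.
ln values: [1.4231, 1.9727, 1.7884, 2.0516]
phi = -(1.4231 + 1.9727 + 1.7884 + 2.0516) = -7.2358
Step 2: Compute augmented objective.
t*f(x) = 5.34*-8.92 = -47.6328
Total = -47.6328 - 7.2358 = -54.8686


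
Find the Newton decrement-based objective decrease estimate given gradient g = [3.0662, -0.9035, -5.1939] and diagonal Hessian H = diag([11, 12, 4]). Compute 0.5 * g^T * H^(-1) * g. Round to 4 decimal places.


Step 1: H is diagonal, so H^(-1) * g = [0.2787, -0.0753, -1.2985].
Step 2: g^T H^(-1) g = sum_i g_i^2 / H_ii
  = (3.0662)^2/11 + (-0.9035)^2/12 + (-5.1939)^2/4
  = 0.8547 + 0.068 + 6.7441 = 7.6669
Step 3: Objective decrease = 0.5 * g^T H^(-1) g = 3.8334


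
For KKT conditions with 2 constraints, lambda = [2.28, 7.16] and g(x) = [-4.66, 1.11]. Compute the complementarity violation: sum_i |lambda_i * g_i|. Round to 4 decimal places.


KKT complementary slackness check:
lambda_1 * g_1 = 2.28 * -4.66 = -10.6248
lambda_2 * g_2 = 7.16 * 1.11 = 7.9476
Total violation = 10.6248 + 7.9476 = 18.5724


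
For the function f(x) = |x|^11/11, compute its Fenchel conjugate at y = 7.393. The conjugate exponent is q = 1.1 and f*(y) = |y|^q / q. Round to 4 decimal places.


The conjugate exponent q satisfies 1/p + 1/q = 1.
p = 11, so q = 11/(11 - 1) = 1.1
|y|^q = 7.393^1.1 = 9.0303
f*(7.393) = 9.0303 / 1.1 = 8.2094


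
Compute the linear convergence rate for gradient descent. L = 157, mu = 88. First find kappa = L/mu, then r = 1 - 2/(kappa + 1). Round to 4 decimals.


Step 1: Compute the condition number.
kappa = L/mu = 157/88 = 1.7841
Step 2: Compute the convergence rate.
r = 1 - 2/(kappa + 1) = 1 - 2*mu/(L + mu) = (L - mu)/(L + mu) = 69/245 = 0.2816


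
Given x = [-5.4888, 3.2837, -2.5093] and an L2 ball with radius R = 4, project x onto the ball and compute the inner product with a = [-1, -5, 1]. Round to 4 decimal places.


Step 1: Compute ||x|| (intermediates to 6 decimals).
||x|| = sqrt((-5.4888)^2 + 3.2837^2 + (-2.5093)^2) = 6.870677
Step 2: Project.
Since ||x|| > R, scale = R/||x|| = 4/6.870677 = 0.582184, proj(x) = scale * x
proj(x) = [-3.195492, 1.911718, -1.460874]
Step 3: Dot product.
a^T * proj(x) = -1*(-3.195492) - 5*1.911718 + 1*(-1.460874) = -7.824


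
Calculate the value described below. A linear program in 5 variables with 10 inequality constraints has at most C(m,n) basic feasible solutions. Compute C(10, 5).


Each vertex corresponds to some choice of n active constraints out of m, so the number of vertices is at most C(m, n) = m! / (n!(m-n)!).
m = 10, n = 5
Numerator: 10 * 9 * 8 * 7 * 6
Denominator: 5! = 120
C(10, 5) = 252


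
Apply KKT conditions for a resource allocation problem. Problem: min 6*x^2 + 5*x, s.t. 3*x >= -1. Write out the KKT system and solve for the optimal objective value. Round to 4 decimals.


Step 1: Try lambda = 0 (constraint inactive).
x_unc = -5/(2*6) = -0.4167
Check: 3*-0.4167 = -1.2501 < -1 -- violated!
Step 2: Constraint must be active: 3*x = -1
x* = -1/3 = -0.3333 (rounded; the exact value -1/3 is used below)
lambda = (2*6*(-1/3) + 5)/3 = 0.3333
Step 3: Compute optimal value.
f(x*) = 6*(-1/3)^2 + 5*(-1/3) = -1.0


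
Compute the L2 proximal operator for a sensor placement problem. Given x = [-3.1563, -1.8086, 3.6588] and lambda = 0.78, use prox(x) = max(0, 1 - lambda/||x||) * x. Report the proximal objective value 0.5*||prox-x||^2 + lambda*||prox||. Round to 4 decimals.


Step 1: Compute ||x||.
||x|| = 5.1595
Step 2: Compute scaling factor.
scale = max(0, 1 - 0.78/5.1595) = 0.8488
Step 3: prox(x) = [-2.6791, -1.5352, 3.1057]
||prox(x)|| = 4.3795
Step 4: Proximal objective.
0.5*||prox-x||^2 = 0.3042
lambda*||prox|| = 3.416
Total = 3.7202


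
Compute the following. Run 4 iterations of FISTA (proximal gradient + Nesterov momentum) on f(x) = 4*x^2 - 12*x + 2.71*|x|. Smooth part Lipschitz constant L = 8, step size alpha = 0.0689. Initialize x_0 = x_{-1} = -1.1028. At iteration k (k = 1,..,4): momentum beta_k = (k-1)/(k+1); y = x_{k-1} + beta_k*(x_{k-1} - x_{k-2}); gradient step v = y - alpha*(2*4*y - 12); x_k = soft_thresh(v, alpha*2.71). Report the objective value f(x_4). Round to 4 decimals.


FISTA on f(x) = 4*x^2 - 12*x + 2.71*|x|
L = 8, alpha = 0.0689
Iteration 1: beta = 0.0, y = -1.1028 + 0.0*(-1.1028 + 1.1028) = -1.1028
  grad(y) = -20.8224, v = y - alpha*grad = 0.3319
  prox(v) = soft_thresh(0.3319, 0.1867) = 0.1451
Iteration 2: beta = 0.3333, y = 0.1451 + 0.3333*(0.1451 + 1.1028) = 0.5611
  grad(y) = -7.511, v = y - alpha*grad = 1.0786
  prox(v) = soft_thresh(1.0786, 0.1867) = 0.8919
Iteration 3: beta = 0.5, y = 0.8919 + 0.5*(0.8919 - 0.1451) = 1.2653
  grad(y) = -1.8776, v = y - alpha*grad = 1.3947
  prox(v) = soft_thresh(1.3947, 0.1867) = 1.2079
Iteration 4: beta = 0.6, y = 1.2079 + 0.6*(1.2079 - 0.8919) = 1.3976
  grad(y) = -0.8195, v = y - alpha*grad = 1.454
  prox(v) = soft_thresh(1.454, 0.1867) = 1.2673
f(x_4) = 4*1.2673^2 - 12*1.2673 + 2.71*|1.2673| = -5.349


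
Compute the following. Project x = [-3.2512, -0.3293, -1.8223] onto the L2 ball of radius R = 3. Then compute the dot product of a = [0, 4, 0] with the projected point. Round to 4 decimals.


Step 1: Compute ||x|| (intermediates to 6 decimals).
||x|| = sqrt((-3.2512)^2 + (-0.3293)^2 + (-1.8223)^2) = 3.741593
Step 2: Project.
Since ||x|| > R, scale = R/||x|| = 3/3.741593 = 0.801798, proj(x) = scale * x
proj(x) = [-2.606806, -0.264032, -1.461116]
Step 3: Dot product.
a^T * proj(x) = 0*(-2.606806) + 4*(-0.264032) + 0*(-1.461116) = -1.0561


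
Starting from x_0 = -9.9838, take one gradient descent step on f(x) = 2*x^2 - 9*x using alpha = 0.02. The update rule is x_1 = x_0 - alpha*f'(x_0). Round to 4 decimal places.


We compute the gradient at x_0 and apply the update.
f'(x) = 4*x - 9
f'(-9.9838) = 4*-9.9838 - 9 = -48.9352
x_1 = -9.9838 - 0.02*-48.9352 = -9.0051


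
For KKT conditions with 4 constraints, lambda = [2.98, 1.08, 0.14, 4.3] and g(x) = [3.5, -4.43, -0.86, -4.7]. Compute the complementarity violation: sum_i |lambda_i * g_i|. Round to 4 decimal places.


KKT complementary slackness check:
lambda_1 * g_1 = 2.98 * 3.5 = 10.43
lambda_2 * g_2 = 1.08 * -4.43 = -4.7844
lambda_3 * g_3 = 0.14 * -0.86 = -0.1204
lambda_4 * g_4 = 4.3 * -4.7 = -20.21
Total violation = 10.43 + 4.7844 + 0.1204 + 20.21 = 35.5448


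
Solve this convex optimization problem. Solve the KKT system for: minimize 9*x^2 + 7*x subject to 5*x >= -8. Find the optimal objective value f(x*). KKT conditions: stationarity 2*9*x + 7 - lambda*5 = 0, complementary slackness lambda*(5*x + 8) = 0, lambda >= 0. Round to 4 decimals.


Step 1: Try lambda = 0 (constraint inactive).
Stationarity: 2*9*x + 7 = 0
x* = -7/(2*9) = -7/18 = -0.3889 (rounded; the exact value -7/18 is used below)
Check constraint: 5*-0.3889 = -1.9445 >= -8 -- satisfied.
Step 2: Compute optimal value.
f(x*) = 9*(-7/18)^2 + 7*(-7/18) = -1.3611


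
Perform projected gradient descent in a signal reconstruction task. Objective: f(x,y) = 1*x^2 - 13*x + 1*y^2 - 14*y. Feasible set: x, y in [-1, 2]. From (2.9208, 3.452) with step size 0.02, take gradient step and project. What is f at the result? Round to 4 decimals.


Step 1: Compute gradient at (2.9208, 3.452).
grad_x = 2*1*2.9208 - 13 = -7.1584
grad_y = 2*1*3.452 - 14 = -7.096
Step 2: Gradient step.
x_raw = 2.9208 - 0.02*-7.1584 = 3.064
y_raw = 3.452 - 0.02*-7.096 = 3.5939
Step 3: Project onto [-1, 2].
x_proj = clip(3.064) = 2.0
y_proj = clip(3.5939) = 2.0
Step 4: Evaluate f.
f(2.0, 2.0) = -46.0


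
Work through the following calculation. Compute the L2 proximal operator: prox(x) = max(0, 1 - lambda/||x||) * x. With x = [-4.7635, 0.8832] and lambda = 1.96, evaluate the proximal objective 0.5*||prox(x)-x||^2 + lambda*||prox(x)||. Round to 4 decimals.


Step 1: Compute ||x||.
||x|| = 4.8447
Step 2: Compute scaling factor.
scale = max(0, 1 - 1.96/4.8447) = 0.5954
Step 3: prox(x) = [-2.8363, 0.5259]
||prox(x)|| = 2.8847
Step 4: Proximal objective.
0.5*||prox-x||^2 = 1.9208
lambda*||prox|| = 5.654
Total = 7.5748


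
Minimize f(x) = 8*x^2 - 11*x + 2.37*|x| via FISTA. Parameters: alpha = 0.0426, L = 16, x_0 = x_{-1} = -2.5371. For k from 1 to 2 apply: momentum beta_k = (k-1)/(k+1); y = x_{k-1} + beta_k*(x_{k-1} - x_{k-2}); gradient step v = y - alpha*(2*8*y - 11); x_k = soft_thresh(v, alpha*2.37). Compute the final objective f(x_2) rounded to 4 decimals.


FISTA on f(x) = 8*x^2 - 11*x + 2.37*|x|
L = 16, alpha = 0.0426
Iteration 1: beta = 0.0, y = -2.5371 + 0.0*(-2.5371 + 2.5371) = -2.5371
  grad(y) = -51.5936, v = y - alpha*grad = -0.3392
  prox(v) = soft_thresh(-0.3392, 0.101) = -0.2383
Iteration 2: beta = 0.3333, y = -0.2383 + 0.3333*(-0.2383 + 2.5371) = 0.528
  grad(y) = -2.5515, v = y - alpha*grad = 0.6367
  prox(v) = soft_thresh(0.6367, 0.101) = 0.5358
f(x_2) = 8*0.5358^2 - 11*0.5358 + 2.37*|0.5358| = -2.3273


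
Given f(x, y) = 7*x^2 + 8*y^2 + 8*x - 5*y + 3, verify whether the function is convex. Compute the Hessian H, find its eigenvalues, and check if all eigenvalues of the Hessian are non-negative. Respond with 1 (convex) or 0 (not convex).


The Hessian of f(x,y) = 7*x^2 + 8*y^2 + 8*x - 5*y + 3 is:
H = [[14, 0], [0, 16]]
Trace = 14 + 16 = 30
Determinant = 14*16 - (0)^2 = 224
Discriminant = (30)^2 - 4*224 = 4.0
Eigenvalues: lambda_1 = 14.0, lambda_2 = 16.0
The function is convex.

1


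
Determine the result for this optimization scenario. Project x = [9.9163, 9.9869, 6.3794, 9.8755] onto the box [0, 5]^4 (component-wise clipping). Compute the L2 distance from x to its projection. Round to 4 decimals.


Project each component onto [0, 5].
clip(9.9163) = 5.0, clip(9.9869) = 5.0, clip(6.3794) = 5.0, clip(9.8755) = 5.0
Projection = [5.0, 5.0, 5.0, 5.0]
Squared diffs: [24.17, 24.8692, 1.9027, 23.7705]
Distance = sqrt(74.7124) = 8.6436


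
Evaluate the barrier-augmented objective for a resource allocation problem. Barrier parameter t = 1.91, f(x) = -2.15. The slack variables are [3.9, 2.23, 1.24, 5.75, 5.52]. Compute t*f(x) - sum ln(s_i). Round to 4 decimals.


Step 1: Compute log-barrier.
ln values: [1.361, 0.802, 0.2151, 1.7492, 1.7084]
phi = -(1.361 + 0.802 + 0.2151 + 1.7492 + 1.7084) = -5.8357
Step 2: Compute augmented objective.
t*f(x) = 1.91*-2.15 = -4.1065
Total = -4.1065 - 5.8357 = -9.9422


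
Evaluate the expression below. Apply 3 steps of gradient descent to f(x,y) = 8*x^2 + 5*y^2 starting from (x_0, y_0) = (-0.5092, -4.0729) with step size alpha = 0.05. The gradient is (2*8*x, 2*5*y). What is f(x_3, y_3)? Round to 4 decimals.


Gradient descent on f(x,y) = 8*x^2 + 5*y^2.
Starting point: (-0.5092, -4.0729), alpha = 0.05
Step 1: grad_x = 2*8*-0.5092 = -8.1472, grad_y = 2*5*-4.0729 = -40.729
  x_1 = -0.5092 - 0.05*-8.1472 = -0.1018
  y_1 = -4.0729 - 0.05*-40.729 = -2.0365
Step 2: grad_x = 2*8*-0.1018 = -1.6294, grad_y = 2*5*-2.0365 = -20.3645
  x_2 = -0.1018 - 0.05*-1.6294 = -0.0204
  y_2 = -2.0365 - 0.05*-20.3645 = -1.0182
Step 3: grad_x = 2*8*-0.0204 = -0.3259, grad_y = 2*5*-1.0182 = -10.1823
  x_3 = -0.0204 - 0.05*-0.3259 = -0.0041
  y_3 = -1.0182 - 0.05*-10.1823 = -0.5091
f(-0.0041, -0.5091) = 8*(-0.0041)^2 + 5*(-0.5091)^2 = 1.2961


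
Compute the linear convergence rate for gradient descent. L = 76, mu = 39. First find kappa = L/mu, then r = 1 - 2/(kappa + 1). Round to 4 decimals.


Step 1: Compute the condition number.
kappa = L/mu = 76/39 = 1.9487
Step 2: Compute the convergence rate.
r = 1 - 2/(kappa + 1) = 1 - 2*mu/(L + mu) = (L - mu)/(L + mu) = 37/115 = 0.3217


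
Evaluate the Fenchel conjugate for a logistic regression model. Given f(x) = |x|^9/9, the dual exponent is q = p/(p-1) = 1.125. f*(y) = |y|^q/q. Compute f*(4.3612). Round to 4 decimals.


The conjugate exponent q satisfies 1/p + 1/q = 1.
p = 9, so q = 9/(9 - 1) = 1.125
|y|^q = 4.3612^1.125 = 5.2427
f*(4.3612) = 5.2427 / 1.125 = 4.6602


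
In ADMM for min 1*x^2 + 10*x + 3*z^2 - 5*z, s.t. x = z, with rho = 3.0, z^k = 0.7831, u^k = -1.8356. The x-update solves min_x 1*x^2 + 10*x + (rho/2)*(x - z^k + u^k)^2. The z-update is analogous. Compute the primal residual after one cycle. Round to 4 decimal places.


ADMM iteration with rho = 3.0, z^k = 0.7831, u^k = -1.8356
Step 1: x-update.
Minimize 1*x^2 + 10*x + (3.0/2)*(x - 0.7831 - 1.8356)^2
FOC: (2*1 + 3.0)*x = -10 + 3.0*(0.7831 + 1.8356)
x^{k+1} = -0.4288
Step 2: z-update.
Minimize 3*z^2 - 5*z + (3.0/2)*(-0.4288 - z - 1.8356)^2
FOC: (2*3 + 3.0)*z = 5 + 3.0*(-0.4288 - 1.8356)
z^{k+1} = -0.1992
Step 3: u-update.
u^{k+1} = -1.8356 - 0.4288 + 0.1992 = -2.0651
Step 4: Primal residual = |-0.4288 + 0.1992| = 0.2295


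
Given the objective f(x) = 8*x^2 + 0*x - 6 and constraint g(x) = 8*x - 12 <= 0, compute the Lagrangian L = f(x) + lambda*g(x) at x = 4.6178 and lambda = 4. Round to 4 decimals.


Step 1: Evaluate f(x).
f(4.6178) = 8*4.6178^2 + 0*4.6178 - 6 = 164.5926
Step 2: Evaluate g(x).
g(4.6178) = 8*4.6178 - 12 = 24.9424
Step 3: Compute Lagrangian.
L = 164.5926 + 4*24.9424 = 264.3622


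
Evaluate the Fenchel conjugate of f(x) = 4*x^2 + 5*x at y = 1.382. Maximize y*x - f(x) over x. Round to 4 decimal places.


f*(y) = sup_x {y*x - a*x^2 - b*x} = sup_x {(y-b)*x - a*x^2}
FOC: (y - b) - 2a*x = 0 => x* = (y - b)/(2a)
x* = (1.382 - 5)/(2*4) = -0.4523
f*(1.382) = (y-b)^2/(4a) = (1.382 - 5)^2/(4*4)
= 13.0899/16 = 0.8181


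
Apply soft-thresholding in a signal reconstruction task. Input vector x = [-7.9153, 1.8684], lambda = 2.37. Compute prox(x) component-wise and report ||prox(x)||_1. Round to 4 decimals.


Soft-thresholding with lambda = 2.37:
prox(-7.9153) = sign(-7.9153)*max(|-7.9153| - 2.37, 0) = -5.5453
prox(1.8684) = sign(1.8684)*max(|1.8684| - 2.37, 0) = 0.0
prox(x) = [-5.5453, 0.0]
||prox(x)||_1 = 5.5453 + 0.0 = 5.5453


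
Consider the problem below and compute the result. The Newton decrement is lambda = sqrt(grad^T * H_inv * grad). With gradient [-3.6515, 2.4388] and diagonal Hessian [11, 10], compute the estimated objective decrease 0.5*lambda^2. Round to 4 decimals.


Step 1: H is diagonal, so H^(-1) * g = [-0.332, 0.2439].
Step 2: g^T H^(-1) g = sum_i g_i^2 / H_ii
  = (-3.6515)^2/11 + (2.4388)^2/10
  = 1.2121 + 0.5948 = 1.8069
Step 3: Objective decrease = 0.5 * g^T H^(-1) g = 0.9035


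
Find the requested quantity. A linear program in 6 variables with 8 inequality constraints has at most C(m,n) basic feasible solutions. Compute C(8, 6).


Each vertex corresponds to some choice of n active constraints out of m, so the number of vertices is at most C(m, n) = m! / (n!(m-n)!).
m = 8, n = 6
Numerator: 8 * 7 * 6 * 5 * 4 * 3
Denominator: 6! = 720
C(8, 6) = 28


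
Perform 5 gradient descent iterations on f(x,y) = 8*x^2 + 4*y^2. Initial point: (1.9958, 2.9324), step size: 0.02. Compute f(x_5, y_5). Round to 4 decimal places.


Gradient descent on f(x,y) = 8*x^2 + 4*y^2.
Starting point: (1.9958, 2.9324), alpha = 0.02
Step 1: grad_x = 2*8*1.9958 = 31.9328, grad_y = 2*4*2.9324 = 23.4592
  x_1 = 1.9958 - 0.02*31.9328 = 1.3571
  y_1 = 2.9324 - 0.02*23.4592 = 2.4632
Step 2: grad_x = 2*8*1.3571 = 21.7143, grad_y = 2*4*2.4632 = 19.7057
  x_2 = 1.3571 - 0.02*21.7143 = 0.9229
  y_2 = 2.4632 - 0.02*19.7057 = 2.0691
Step 3: grad_x = 2*8*0.9229 = 14.7657, grad_y = 2*4*2.0691 = 16.5528
  x_3 = 0.9229 - 0.02*14.7657 = 0.6275
  y_3 = 2.0691 - 0.02*16.5528 = 1.738
Step 4: grad_x = 2*8*0.6275 = 10.0407, grad_y = 2*4*1.738 = 13.9044
  x_4 = 0.6275 - 0.02*10.0407 = 0.4267
  y_4 = 1.738 - 0.02*13.9044 = 1.46
Step 5: grad_x = 2*8*0.4267 = 6.8277, grad_y = 2*4*1.46 = 11.6797
  x_5 = 0.4267 - 0.02*6.8277 = 0.2902
  y_5 = 1.46 - 0.02*11.6797 = 1.2264
f(0.2902, 1.2264) = 8*0.2902^2 + 4*1.2264^2 = 6.6895


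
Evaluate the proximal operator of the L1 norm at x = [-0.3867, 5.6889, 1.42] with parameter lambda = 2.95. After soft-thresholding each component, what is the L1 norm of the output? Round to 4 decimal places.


Soft-thresholding with lambda = 2.95:
prox(-0.3867) = sign(-0.3867)*max(|-0.3867| - 2.95, 0) = 0.0
prox(5.6889) = sign(5.6889)*max(|5.6889| - 2.95, 0) = 2.7389
prox(1.42) = sign(1.42)*max(|1.42| - 2.95, 0) = 0.0
prox(x) = [0.0, 2.7389, 0.0]
||prox(x)||_1 = 0.0 + 2.7389 + 0.0 = 2.7389


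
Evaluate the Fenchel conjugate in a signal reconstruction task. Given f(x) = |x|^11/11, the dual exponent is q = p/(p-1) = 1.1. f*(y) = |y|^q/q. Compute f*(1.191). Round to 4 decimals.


The conjugate exponent q satisfies 1/p + 1/q = 1.
p = 11, so q = 11/(11 - 1) = 1.1
|y|^q = 1.191^1.1 = 1.212
f*(1.191) = 1.212 / 1.1 = 1.1018


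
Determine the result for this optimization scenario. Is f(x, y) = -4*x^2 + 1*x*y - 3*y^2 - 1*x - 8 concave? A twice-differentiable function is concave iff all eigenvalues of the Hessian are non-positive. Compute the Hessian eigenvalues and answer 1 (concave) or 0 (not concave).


The Hessian of f(x,y) = -4*x^2 + 1*x*y - 3*y^2 - 1*x - 8 is:
H = [[-8, 1], [1, -6]]
Trace = -8 - 6 = -14
Determinant = -8*-6 - (1)^2 = 47
Discriminant = (-14)^2 - 4*47 = 8.0
Eigenvalues: lambda_1 = -8.4142, lambda_2 = -5.5858
The function is concave.

1


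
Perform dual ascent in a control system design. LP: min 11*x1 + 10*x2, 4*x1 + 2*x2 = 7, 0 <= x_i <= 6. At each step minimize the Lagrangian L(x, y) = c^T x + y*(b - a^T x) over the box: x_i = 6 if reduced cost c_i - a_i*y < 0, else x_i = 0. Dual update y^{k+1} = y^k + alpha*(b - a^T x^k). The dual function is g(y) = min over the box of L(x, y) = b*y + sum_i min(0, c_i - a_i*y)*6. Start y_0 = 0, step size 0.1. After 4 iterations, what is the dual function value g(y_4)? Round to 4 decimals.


Dual ascent for LP: min 11*x1 + 10*x2, 4*x1 + 2*x2 = 7, 0 <= x_i <= 6
Step 1: y^k = 0.0, reduced costs: (11.0, 10.0)
  x^k = (0.0, 0.0), subgradient = b - a^T x = 7.0
  y^{k+1} = 0.0 + 0.1*7.0 = 0.7
Step 2: y^k = 0.7, reduced costs: (8.2, 8.6)
  x^k = (0.0, 0.0), subgradient = b - a^T x = 7.0
  y^{k+1} = 0.7 + 0.1*7.0 = 1.4
Step 3: y^k = 1.4, reduced costs: (5.4, 7.2)
  x^k = (0.0, 0.0), subgradient = b - a^T x = 7.0
  y^{k+1} = 1.4 + 0.1*7.0 = 2.1
Step 4: y^k = 2.1, reduced costs: (2.6, 5.8)
  x^k = (0.0, 0.0), subgradient = b - a^T x = 7.0
  y^{k+1} = 2.1 + 0.1*7.0 = 2.8
Dual objective at y_4 = 2.8: reduced costs (-0.2, 4.4), box minimizer x = (6.0, 0.0)
g(y_4) = b*y + (c1 - a1*y)*x1 + (c2 - a2*y)*x2 = 7*2.8 + (-0.2)*6.0 + 4.4*0.0 = 19.6 - 1.2 + 0.0 = 18.4


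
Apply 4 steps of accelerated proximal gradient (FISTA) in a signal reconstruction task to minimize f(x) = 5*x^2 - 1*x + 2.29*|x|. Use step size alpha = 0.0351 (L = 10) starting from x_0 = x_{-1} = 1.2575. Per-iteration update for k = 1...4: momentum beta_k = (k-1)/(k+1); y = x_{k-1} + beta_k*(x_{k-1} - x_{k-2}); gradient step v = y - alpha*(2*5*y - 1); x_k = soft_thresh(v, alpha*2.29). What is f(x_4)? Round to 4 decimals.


FISTA on f(x) = 5*x^2 - 1*x + 2.29*|x|
L = 10, alpha = 0.0351
Iteration 1: beta = 0.0, y = 1.2575 + 0.0*(1.2575 - 1.2575) = 1.2575
  grad(y) = 11.575, v = y - alpha*grad = 0.8512
  prox(v) = soft_thresh(0.8512, 0.0804) = 0.7708
Iteration 2: beta = 0.3333, y = 0.7708 + 0.3333*(0.7708 - 1.2575) = 0.6086
  grad(y) = 5.0862, v = y - alpha*grad = 0.4301
  prox(v) = soft_thresh(0.4301, 0.0804) = 0.3497
Iteration 3: beta = 0.5, y = 0.3497 + 0.5*(0.3497 - 0.7708) = 0.1392
  grad(y) = 0.3915, v = y - alpha*grad = 0.1254
  prox(v) = soft_thresh(0.1254, 0.0804) = 0.045
Iteration 4: beta = 0.6, y = 0.045 + 0.6*(0.045 - 0.3497) = -0.1378
  grad(y) = -2.3778, v = y - alpha*grad = -0.0543
  prox(v) = soft_thresh(-0.0543, 0.0804) = 0.0
f(x_4) = 5*0.0^2 - 1*0.0 + 2.29*|0.0| = 0.0


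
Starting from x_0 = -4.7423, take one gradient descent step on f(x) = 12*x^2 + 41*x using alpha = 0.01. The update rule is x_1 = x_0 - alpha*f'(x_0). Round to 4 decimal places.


We compute the gradient at x_0 and apply the update.
f'(x) = 24*x + 41
f'(-4.7423) = 24*-4.7423 + 41 = -72.8152
x_1 = -4.7423 - 0.01*-72.8152 = -4.0141


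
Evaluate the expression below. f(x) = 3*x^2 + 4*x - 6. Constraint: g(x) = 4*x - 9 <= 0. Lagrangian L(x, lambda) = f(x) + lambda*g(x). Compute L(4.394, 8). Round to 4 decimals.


Step 1: Evaluate f(x).
f(4.394) = 3*4.394^2 + 4*4.394 - 6 = 69.4977
Step 2: Evaluate g(x).
g(4.394) = 4*4.394 - 9 = 8.576
Step 3: Compute Lagrangian.
L = 69.4977 + 8*8.576 = 138.1057


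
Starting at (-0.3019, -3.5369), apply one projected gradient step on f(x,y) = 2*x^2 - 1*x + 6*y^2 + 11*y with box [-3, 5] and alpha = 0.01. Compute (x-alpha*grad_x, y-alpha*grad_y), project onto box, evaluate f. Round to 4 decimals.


Step 1: Compute gradient at (-0.3019, -3.5369).
grad_x = 2*2*-0.3019 - 1 = -2.2076
grad_y = 2*6*-3.5369 + 11 = -31.4428
Step 2: Gradient step.
x_raw = -0.3019 - 0.01*-2.2076 = -0.2798
y_raw = -3.5369 - 0.01*-31.4428 = -3.2225
Step 3: Project onto [-3, 5].
x_proj = clip(-0.2798) = -0.2798
y_proj = clip(-3.2225) = -3.0
Step 4: Evaluate f.
f(-0.2798, -3.0) = 21.4364


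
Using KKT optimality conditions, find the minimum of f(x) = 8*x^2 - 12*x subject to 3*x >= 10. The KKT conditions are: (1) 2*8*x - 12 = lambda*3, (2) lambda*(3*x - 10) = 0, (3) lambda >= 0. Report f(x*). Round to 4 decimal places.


Step 1: Try lambda = 0 (constraint inactive).
x_unc = 12/(2*8) = 0.75
Check: 3*0.75 = 2.25 < 10 -- violated!
Step 2: Constraint must be active: 3*x = 10
x* = 10/3 = 3.3333 (rounded; the exact value 10/3 is used below)
lambda = (2*8*(10/3) - 12)/3 = 13.7778
Step 3: Compute optimal value.
f(x*) = 8*(10/3)^2 - 12*(10/3) = 48.8889


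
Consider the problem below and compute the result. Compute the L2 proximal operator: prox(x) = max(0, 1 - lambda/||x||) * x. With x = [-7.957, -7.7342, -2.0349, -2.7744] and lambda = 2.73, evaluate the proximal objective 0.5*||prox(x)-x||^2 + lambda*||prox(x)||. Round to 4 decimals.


Step 1: Compute ||x||.
||x|| = 11.6177
Step 2: Compute scaling factor.
scale = max(0, 1 - 2.73/11.6177) = 0.765
Step 3: prox(x) = [-6.0872, -5.9168, -1.5567, -2.1225]
||prox(x)|| = 8.8877
Step 4: Proximal objective.
0.5*||prox-x||^2 = 3.7265
lambda*||prox|| = 24.2634
Total = 27.9897


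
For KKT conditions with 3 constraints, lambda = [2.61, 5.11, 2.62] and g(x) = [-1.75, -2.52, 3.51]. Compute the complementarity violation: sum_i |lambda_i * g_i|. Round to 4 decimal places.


KKT complementary slackness check:
lambda_1 * g_1 = 2.61 * -1.75 = -4.5675
lambda_2 * g_2 = 5.11 * -2.52 = -12.8772
lambda_3 * g_3 = 2.62 * 3.51 = 9.1962
Total violation = 4.5675 + 12.8772 + 9.1962 = 26.6409


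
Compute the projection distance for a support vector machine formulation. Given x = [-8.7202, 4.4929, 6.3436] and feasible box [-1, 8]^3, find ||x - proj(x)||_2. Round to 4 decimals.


Project each component onto [-1, 8].
clip(-8.7202) = -1.0, clip(4.4929) = 4.4929, clip(6.3436) = 6.3436
Projection = [-1.0, 4.4929, 6.3436]
Squared diffs: [59.6015, 0.0, 0.0]
Distance = sqrt(59.6015) = 7.7202


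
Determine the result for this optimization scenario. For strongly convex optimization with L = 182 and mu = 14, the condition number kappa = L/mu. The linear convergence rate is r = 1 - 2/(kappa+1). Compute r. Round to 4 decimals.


Step 1: Compute the condition number.
kappa = L/mu = 182/14 = 13.0
Step 2: Compute the convergence rate.
r = 1 - 2/(kappa + 1) = 1 - 2*mu/(L + mu) = (L - mu)/(L + mu) = 168/196 = 0.8571


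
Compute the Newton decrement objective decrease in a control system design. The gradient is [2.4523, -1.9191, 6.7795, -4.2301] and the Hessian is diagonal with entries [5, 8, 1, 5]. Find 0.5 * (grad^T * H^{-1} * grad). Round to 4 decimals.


Step 1: H is diagonal, so H^(-1) * g = [0.4905, -0.2399, 6.7795, -0.846].
Step 2: g^T H^(-1) g = sum_i g_i^2 / H_ii
  = (2.4523)^2/5 + (-1.9191)^2/8 + (6.7795)^2/1 + (-4.2301)^2/5
  = 1.2028 + 0.4604 + 45.9616 + 3.5787 = 51.2035
Step 3: Objective decrease = 0.5 * g^T H^(-1) g = 25.6017


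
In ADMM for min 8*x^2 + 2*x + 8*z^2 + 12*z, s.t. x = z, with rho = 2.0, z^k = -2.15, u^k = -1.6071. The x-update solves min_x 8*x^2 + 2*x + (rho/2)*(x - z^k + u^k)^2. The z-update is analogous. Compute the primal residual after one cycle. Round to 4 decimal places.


ADMM iteration with rho = 2.0, z^k = -2.15, u^k = -1.6071
Step 1: x-update.
Minimize 8*x^2 + 2*x + (2.0/2)*(x + 2.15 - 1.6071)^2
FOC: (2*8 + 2.0)*x = -2 + 2.0*(-2.15 + 1.6071)
x^{k+1} = -0.1714
Step 2: z-update.
Minimize 8*z^2 + 12*z + (2.0/2)*(-0.1714 - z - 1.6071)^2
FOC: (2*8 + 2.0)*z = -12 + 2.0*(-0.1714 - 1.6071)
z^{k+1} = -0.8643
Step 3: u-update.
u^{k+1} = -1.6071 - 0.1714 + 0.8643 = -0.9143
Step 4: Primal residual = |-0.1714 + 0.8643| = 0.6928


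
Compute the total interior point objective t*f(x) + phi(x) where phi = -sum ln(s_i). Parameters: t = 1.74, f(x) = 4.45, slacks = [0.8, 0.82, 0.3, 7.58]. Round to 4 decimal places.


Step 1: Compute log-barrier.
ln values: [-0.2231, -0.1985, -1.204, 2.0255]
phi = -(-0.2231 - 0.1985 - 1.204 + 2.0255) = -0.3999
Step 2: Compute augmented objective.
t*f(x) = 1.74*4.45 = 7.743
Total = 7.743 - 0.3999 = 7.3431


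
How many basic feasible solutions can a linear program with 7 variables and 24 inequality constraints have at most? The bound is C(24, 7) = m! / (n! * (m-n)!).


Each vertex corresponds to some choice of n active constraints out of m, so the number of vertices is at most C(m, n) = m! / (n!(m-n)!).
m = 24, n = 7
Numerator: 24 * 23 * 22 * 21 * 20 * 19 * 18
Denominator: 7! = 5040
C(24, 7) = 346104


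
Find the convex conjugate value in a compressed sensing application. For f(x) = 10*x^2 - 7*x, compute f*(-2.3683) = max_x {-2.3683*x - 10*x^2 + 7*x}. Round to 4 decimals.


f*(y) = sup_x {y*x - a*x^2 - b*x} = sup_x {(y-b)*x - a*x^2}
FOC: (y - b) - 2a*x = 0 => x* = (y - b)/(2a)
x* = (-2.3683 + 7)/(2*10) = 0.2316
f*(-2.3683) = (y-b)^2/(4a) = (-2.3683 + 7)^2/(4*10)
= 21.4526/40 = 0.5363


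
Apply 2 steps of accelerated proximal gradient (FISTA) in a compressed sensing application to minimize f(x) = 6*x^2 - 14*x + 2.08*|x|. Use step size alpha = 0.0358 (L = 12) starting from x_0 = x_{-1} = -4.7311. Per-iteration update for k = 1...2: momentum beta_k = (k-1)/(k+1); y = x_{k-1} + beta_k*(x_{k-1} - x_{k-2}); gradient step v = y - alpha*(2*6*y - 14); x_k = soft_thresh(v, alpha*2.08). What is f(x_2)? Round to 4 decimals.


FISTA on f(x) = 6*x^2 - 14*x + 2.08*|x|
L = 12, alpha = 0.0358
Iteration 1: beta = 0.0, y = -4.7311 + 0.0*(-4.7311 + 4.7311) = -4.7311
  grad(y) = -70.7732, v = y - alpha*grad = -2.1974
  prox(v) = soft_thresh(-2.1974, 0.0745) = -2.123
Iteration 2: beta = 0.3333, y = -2.123 + 0.3333*(-2.123 + 4.7311) = -1.2536
  grad(y) = -29.0429, v = y - alpha*grad = -0.2138
  prox(v) = soft_thresh(-0.2138, 0.0745) = -0.1394
f(x_2) = 6*(-0.1394)^2 - 14*(-0.1394) + 2.08*|-0.1394| = 2.3577


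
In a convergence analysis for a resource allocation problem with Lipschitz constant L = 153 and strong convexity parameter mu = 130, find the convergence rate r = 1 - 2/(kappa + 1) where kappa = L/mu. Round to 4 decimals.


Step 1: Compute the condition number.
kappa = L/mu = 153/130 = 1.1769
Step 2: Compute the convergence rate.
r = 1 - 2/(kappa + 1) = 1 - 2*mu/(L + mu) = (L - mu)/(L + mu) = 23/283 = 0.0813


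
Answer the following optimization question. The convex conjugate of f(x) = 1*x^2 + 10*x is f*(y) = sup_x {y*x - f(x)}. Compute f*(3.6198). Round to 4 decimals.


f*(y) = sup_x {y*x - a*x^2 - b*x} = sup_x {(y-b)*x - a*x^2}
FOC: (y - b) - 2a*x = 0 => x* = (y - b)/(2a)
x* = (3.6198 - 10)/(2*1) = -3.1901
f*(3.6198) = (y-b)^2/(4a) = (3.6198 - 10)^2/(4*1)
= 40.707/4 = 10.1767


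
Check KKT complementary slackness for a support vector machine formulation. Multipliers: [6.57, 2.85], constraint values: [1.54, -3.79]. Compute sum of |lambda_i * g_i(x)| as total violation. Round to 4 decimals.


KKT complementary slackness check:
lambda_1 * g_1 = 6.57 * 1.54 = 10.1178
lambda_2 * g_2 = 2.85 * -3.79 = -10.8015
Total violation = 10.1178 + 10.8015 = 20.9193


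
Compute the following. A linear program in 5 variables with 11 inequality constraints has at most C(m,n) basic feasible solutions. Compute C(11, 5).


Each vertex corresponds to some choice of n active constraints out of m, so the number of vertices is at most C(m, n) = m! / (n!(m-n)!).
m = 11, n = 5
Numerator: 11 * 10 * 9 * 8 * 7
Denominator: 5! = 120
C(11, 5) = 462


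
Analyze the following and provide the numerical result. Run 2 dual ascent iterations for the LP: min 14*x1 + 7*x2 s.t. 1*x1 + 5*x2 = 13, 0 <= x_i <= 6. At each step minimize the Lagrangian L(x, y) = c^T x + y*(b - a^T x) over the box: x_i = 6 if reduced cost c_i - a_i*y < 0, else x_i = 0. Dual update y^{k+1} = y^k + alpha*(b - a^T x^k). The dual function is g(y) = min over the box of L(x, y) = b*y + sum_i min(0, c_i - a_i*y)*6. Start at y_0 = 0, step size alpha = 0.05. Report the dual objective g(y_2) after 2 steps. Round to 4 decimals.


Dual ascent for LP: min 14*x1 + 7*x2, 1*x1 + 5*x2 = 13, 0 <= x_i <= 6
Step 1: y^k = 0.0, reduced costs: (14.0, 7.0)
  x^k = (0.0, 0.0), subgradient = b - a^T x = 13.0
  y^{k+1} = 0.0 + 0.05*13.0 = 0.65
Step 2: y^k = 0.65, reduced costs: (13.35, 3.75)
  x^k = (0.0, 0.0), subgradient = b - a^T x = 13.0
  y^{k+1} = 0.65 + 0.05*13.0 = 1.3
Dual objective at y_2 = 1.3: reduced costs (12.7, 0.5), box minimizer x = (0.0, 0.0)
g(y_2) = b*y + (c1 - a1*y)*x1 + (c2 - a2*y)*x2 = 13*1.3 + 12.7*0.0 + 0.5*0.0 = 16.9 + 0.0 + 0.0 = 16.9


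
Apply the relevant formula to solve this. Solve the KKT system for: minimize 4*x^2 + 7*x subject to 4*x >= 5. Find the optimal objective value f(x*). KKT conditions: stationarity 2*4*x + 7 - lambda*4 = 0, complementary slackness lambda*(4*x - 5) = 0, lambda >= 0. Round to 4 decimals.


Step 1: Try lambda = 0 (constraint inactive).
x_unc = -7/(2*4) = -0.875
Check: 4*-0.875 = -3.5 < 5 -- violated!
Step 2: Constraint must be active: 4*x = 5
x* = 5/4 = 1.25
lambda = (2*4*1.25 + 7)/4 = 4.25
Step 3: Compute optimal value.
f(x*) = 4*1.25^2 + 7*1.25 = 15.0


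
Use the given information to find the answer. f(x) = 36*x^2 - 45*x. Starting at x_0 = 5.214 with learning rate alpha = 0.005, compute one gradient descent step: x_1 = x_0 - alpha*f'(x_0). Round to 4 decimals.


We compute the gradient at x_0 and apply the update.
f'(x) = 72*x - 45
f'(5.214) = 72*5.214 - 45 = 330.408
x_1 = 5.214 - 0.005*330.408 = 3.562


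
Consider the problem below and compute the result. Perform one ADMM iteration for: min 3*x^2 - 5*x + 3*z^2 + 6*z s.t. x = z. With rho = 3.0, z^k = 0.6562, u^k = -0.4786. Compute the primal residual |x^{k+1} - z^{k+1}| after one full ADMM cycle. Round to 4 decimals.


ADMM iteration with rho = 3.0, z^k = 0.6562, u^k = -0.4786
Step 1: x-update.
Minimize 3*x^2 - 5*x + (3.0/2)*(x - 0.6562 - 0.4786)^2
FOC: (2*3 + 3.0)*x = 5 + 3.0*(0.6562 + 0.4786)
x^{k+1} = 0.9338
Step 2: z-update.
Minimize 3*z^2 + 6*z + (3.0/2)*(0.9338 - z - 0.4786)^2
FOC: (2*3 + 3.0)*z = -6 + 3.0*(0.9338 - 0.4786)
z^{k+1} = -0.5149
Step 3: u-update.
u^{k+1} = -0.4786 + 0.9338 + 0.5149 = 0.9701
Step 4: Primal residual = |0.9338 + 0.5149| = 1.4487


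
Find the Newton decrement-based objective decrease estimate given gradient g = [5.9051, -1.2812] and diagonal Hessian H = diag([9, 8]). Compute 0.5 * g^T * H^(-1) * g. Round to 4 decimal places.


Step 1: H is diagonal, so H^(-1) * g = [0.6561, -0.1602].
Step 2: g^T H^(-1) g = sum_i g_i^2 / H_ii
  = (5.9051)^2/9 + (-1.2812)^2/8
  = 3.8745 + 0.2052 = 4.0797
Step 3: Objective decrease = 0.5 * g^T H^(-1) g = 2.0398


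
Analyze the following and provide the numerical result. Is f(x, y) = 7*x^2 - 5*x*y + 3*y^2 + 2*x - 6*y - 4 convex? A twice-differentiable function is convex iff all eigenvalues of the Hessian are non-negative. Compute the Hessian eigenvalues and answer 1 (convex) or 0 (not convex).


The Hessian of f(x,y) = 7*x^2 - 5*x*y + 3*y^2 + 2*x - 6*y - 4 is:
H = [[14, -5], [-5, 6]]
Trace = 14 + 6 = 20
Determinant = 14*6 - (-5)^2 = 59
Discriminant = (20)^2 - 4*59 = 164.0
Eigenvalues: lambda_1 = 3.5969, lambda_2 = 16.4031
The function is convex.

1


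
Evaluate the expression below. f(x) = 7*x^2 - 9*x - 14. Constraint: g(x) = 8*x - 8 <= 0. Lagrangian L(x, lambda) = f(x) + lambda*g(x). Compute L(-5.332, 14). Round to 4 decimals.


Step 1: Evaluate f(x).
f(-5.332) = 7*(-5.332)^2 - 9*(-5.332) - 14 = 232.9996
Step 2: Evaluate g(x).
g(-5.332) = 8*-5.332 - 8 = -50.656
Step 3: Compute Lagrangian.
L = 232.9996 + 14*-50.656 = -476.1844


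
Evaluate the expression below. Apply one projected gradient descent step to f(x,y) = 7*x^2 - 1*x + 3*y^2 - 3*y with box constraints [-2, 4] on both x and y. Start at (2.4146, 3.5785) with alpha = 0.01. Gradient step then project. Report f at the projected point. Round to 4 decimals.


Step 1: Compute gradient at (2.4146, 3.5785).
grad_x = 2*7*2.4146 - 1 = 32.8044
grad_y = 2*3*3.5785 - 3 = 18.471
Step 2: Gradient step.
x_raw = 2.4146 - 0.01*32.8044 = 2.0866
y_raw = 3.5785 - 0.01*18.471 = 3.3938
Step 3: Project onto [-2, 4].
x_proj = clip(2.0866) = 2.0866
y_proj = clip(3.3938) = 3.3938
Step 4: Evaluate f.
f(2.0866, 3.3938) = 52.7615


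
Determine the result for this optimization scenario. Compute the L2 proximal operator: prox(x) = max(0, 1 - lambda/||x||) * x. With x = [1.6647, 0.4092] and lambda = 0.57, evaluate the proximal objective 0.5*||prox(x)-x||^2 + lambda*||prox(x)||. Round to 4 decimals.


Step 1: Compute ||x||.
||x|| = 1.7143
Step 2: Compute scaling factor.
scale = max(0, 1 - 0.57/1.7143) = 0.6675
Step 3: prox(x) = [1.1112, 0.2731]
||prox(x)|| = 1.1443
Step 4: Proximal objective.
0.5*||prox-x||^2 = 0.1625
lambda*||prox|| = 0.6523
Total = 0.8147
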